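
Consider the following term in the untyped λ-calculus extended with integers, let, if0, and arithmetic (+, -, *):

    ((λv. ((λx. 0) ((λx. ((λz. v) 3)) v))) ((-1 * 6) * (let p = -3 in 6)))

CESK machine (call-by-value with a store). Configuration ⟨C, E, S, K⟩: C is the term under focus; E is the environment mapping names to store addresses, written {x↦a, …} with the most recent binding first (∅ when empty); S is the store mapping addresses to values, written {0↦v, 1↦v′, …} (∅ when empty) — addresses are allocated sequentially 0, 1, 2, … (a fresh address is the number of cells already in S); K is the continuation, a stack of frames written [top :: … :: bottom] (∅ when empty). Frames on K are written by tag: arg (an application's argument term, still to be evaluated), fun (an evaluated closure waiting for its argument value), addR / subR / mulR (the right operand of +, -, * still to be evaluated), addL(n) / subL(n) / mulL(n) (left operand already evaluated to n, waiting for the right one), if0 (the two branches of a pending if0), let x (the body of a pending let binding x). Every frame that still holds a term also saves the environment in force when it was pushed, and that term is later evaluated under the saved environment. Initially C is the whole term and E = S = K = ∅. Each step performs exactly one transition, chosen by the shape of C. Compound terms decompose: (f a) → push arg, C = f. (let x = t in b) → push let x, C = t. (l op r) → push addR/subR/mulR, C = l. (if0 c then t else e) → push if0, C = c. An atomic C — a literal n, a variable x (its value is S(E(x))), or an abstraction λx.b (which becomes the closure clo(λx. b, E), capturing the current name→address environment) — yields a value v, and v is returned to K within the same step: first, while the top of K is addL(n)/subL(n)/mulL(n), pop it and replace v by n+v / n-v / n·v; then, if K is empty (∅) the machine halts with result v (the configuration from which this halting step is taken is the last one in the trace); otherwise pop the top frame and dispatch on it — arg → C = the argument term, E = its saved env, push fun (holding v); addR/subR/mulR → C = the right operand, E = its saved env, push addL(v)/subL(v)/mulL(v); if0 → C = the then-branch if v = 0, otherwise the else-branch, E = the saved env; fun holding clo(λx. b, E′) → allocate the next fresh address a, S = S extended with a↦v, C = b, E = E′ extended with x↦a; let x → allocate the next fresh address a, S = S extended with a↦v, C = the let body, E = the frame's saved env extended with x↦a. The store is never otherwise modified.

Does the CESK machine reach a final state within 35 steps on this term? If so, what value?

Answer: 0

Execution trace:
0. [C=((λv. ((λx. 0) ((λx. ((λz. v) 3)) v))) ((-1 * 6) * (let p = -3 in 6))) | E=∅ | S=∅ | K=∅]
1. [C=(λv. ((λx. 0) ((λx. ((λz. v) 3)) v))) | E=∅ | S=∅ | K=[arg]]
2. [C=((-1 * 6) * (let p = -3 in 6)) | E=∅ | S=∅ | K=[fun]]
3. [C=(-1 * 6) | E=∅ | S=∅ | K=[mulR :: fun]]
4. [C=-1 | E=∅ | S=∅ | K=[mulR :: mulR :: fun]]
5. [C=6 | E=∅ | S=∅ | K=[mulL(-1) :: mulR :: fun]]
6. [C=(let p = -3 in 6) | E=∅ | S=∅ | K=[mulL(-6) :: fun]]
7. [C=-3 | E=∅ | S=∅ | K=[let p :: mulL(-6) :: fun]]
8. [C=6 | E={p↦0} | S={0↦-3} | K=[mulL(-6) :: fun]]
9. [C=((λx. 0) ((λx. ((λz. v) 3)) v)) | E={v↦1} | S={0↦-3, 1↦-36} | K=∅]
10. [C=(λx. 0) | E={v↦1} | S={0↦-3, 1↦-36} | K=[arg]]
11. [C=((λx. ((λz. v) 3)) v) | E={v↦1} | S={0↦-3, 1↦-36} | K=[fun]]
12. [C=(λx. ((λz. v) 3)) | E={v↦1} | S={0↦-3, 1↦-36} | K=[arg :: fun]]
13. [C=v | E={v↦1} | S={0↦-3, 1↦-36} | K=[fun :: fun]]
14. [C=((λz. v) 3) | E={x↦2, v↦1} | S={0↦-3, 1↦-36, 2↦-36} | K=[fun]]
15. [C=(λz. v) | E={x↦2, v↦1} | S={0↦-3, 1↦-36, 2↦-36} | K=[arg :: fun]]
16. [C=3 | E={x↦2, v↦1} | S={0↦-3, 1↦-36, 2↦-36} | K=[fun :: fun]]
17. [C=v | E={z↦3, x↦2, v↦1} | S={0↦-3, 1↦-36, 2↦-36, 3↦3} | K=[fun]]
18. [C=0 | E={x↦4, v↦1} | S={0↦-3, 1↦-36, 2↦-36, 3↦3, 4↦-36} | K=∅]
→ final value 0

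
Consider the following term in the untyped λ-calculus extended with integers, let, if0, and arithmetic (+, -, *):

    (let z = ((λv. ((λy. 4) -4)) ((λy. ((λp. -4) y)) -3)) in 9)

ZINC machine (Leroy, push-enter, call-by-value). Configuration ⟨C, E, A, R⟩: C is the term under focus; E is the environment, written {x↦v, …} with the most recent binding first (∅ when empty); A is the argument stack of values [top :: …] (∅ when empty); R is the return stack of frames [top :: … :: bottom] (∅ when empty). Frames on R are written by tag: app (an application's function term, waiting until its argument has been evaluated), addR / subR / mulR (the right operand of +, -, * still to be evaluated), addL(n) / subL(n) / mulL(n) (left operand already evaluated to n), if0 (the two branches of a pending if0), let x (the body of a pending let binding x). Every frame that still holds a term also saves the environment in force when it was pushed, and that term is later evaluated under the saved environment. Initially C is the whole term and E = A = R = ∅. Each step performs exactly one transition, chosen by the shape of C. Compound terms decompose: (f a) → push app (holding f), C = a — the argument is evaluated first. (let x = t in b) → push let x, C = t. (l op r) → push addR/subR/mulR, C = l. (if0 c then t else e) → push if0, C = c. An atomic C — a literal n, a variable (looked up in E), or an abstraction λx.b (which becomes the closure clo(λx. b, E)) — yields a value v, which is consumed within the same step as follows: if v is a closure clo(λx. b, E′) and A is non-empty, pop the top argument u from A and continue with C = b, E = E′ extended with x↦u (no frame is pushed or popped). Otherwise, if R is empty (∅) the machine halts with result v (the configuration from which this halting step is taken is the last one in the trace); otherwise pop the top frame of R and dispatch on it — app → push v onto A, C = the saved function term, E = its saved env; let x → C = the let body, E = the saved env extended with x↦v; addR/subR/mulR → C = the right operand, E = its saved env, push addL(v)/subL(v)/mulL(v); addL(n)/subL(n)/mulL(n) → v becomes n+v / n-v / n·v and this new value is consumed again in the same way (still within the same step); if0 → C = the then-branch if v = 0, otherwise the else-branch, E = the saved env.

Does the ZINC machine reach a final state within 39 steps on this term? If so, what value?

Answer: 9

Execution trace:
0. <C=(let z = ((λv. ((λy. 4) -4)) ((λy. ((λp. -4) y)) -3)) in 9), E=∅, A=∅, R=∅>
1. <C=((λv. ((λy. 4) -4)) ((λy. ((λp. -4) y)) -3)), E=∅, A=∅, R=[let z]>
2. <C=((λy. ((λp. -4) y)) -3), E=∅, A=∅, R=[app :: let z]>
3. <C=-3, E=∅, A=∅, R=[app :: app :: let z]>
4. <C=(λy. ((λp. -4) y)), E=∅, A=[-3], R=[app :: let z]>
5. <C=((λp. -4) y), E={y↦-3}, A=∅, R=[app :: let z]>
6. <C=y, E={y↦-3}, A=∅, R=[app :: app :: let z]>
7. <C=(λp. -4), E={y↦-3}, A=[-3], R=[app :: let z]>
8. <C=-4, E={p↦-3, y↦-3}, A=∅, R=[app :: let z]>
9. <C=(λv. ((λy. 4) -4)), E=∅, A=[-4], R=[let z]>
10. <C=((λy. 4) -4), E={v↦-4}, A=∅, R=[let z]>
11. <C=-4, E={v↦-4}, A=∅, R=[app :: let z]>
12. <C=(λy. 4), E={v↦-4}, A=[-4], R=[let z]>
13. <C=4, E={y↦-4, v↦-4}, A=∅, R=[let z]>
14. <C=9, E={z↦4}, A=∅, R=∅>
→ final value 9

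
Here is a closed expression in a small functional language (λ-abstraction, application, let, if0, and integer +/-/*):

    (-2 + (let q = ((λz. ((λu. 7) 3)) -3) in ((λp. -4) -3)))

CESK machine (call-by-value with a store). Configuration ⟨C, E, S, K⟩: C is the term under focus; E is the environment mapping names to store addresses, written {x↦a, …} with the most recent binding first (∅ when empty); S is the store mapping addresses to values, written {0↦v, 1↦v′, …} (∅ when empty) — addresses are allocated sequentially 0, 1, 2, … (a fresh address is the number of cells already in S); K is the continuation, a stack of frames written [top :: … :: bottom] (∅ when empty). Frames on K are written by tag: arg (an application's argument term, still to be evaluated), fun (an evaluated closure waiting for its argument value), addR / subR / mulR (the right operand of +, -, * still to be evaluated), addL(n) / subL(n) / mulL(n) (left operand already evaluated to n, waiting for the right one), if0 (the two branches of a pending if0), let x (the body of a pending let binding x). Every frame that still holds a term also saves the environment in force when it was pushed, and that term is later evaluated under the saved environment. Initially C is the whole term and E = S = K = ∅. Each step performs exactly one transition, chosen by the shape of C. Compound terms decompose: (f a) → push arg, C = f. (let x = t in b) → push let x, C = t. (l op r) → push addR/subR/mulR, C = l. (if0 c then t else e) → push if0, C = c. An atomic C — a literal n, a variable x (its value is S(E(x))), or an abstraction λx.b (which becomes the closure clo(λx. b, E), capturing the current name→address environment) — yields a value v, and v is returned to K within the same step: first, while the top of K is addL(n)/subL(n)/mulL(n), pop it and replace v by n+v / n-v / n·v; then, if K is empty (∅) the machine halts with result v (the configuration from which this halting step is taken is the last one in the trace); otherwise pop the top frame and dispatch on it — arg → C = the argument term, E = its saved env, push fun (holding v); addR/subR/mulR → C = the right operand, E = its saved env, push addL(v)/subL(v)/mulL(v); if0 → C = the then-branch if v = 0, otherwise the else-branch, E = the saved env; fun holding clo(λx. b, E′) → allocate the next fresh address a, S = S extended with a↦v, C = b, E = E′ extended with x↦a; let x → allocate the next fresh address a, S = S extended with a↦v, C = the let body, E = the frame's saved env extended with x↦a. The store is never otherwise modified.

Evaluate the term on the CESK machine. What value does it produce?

Answer: -6

Execution trace:
step 0: ⟨C=(-2 + (let q = ((λz. ((λu. 7) 3)) -3) in ((λp. -4) -3))); E=∅; S=∅; K=∅⟩
step 1: ⟨C=-2; E=∅; S=∅; K=[addR]⟩
step 2: ⟨C=(let q = ((λz. ((λu. 7) 3)) -3) in ((λp. -4) -3)); E=∅; S=∅; K=[addL(-2)]⟩
step 3: ⟨C=((λz. ((λu. 7) 3)) -3); E=∅; S=∅; K=[let q :: addL(-2)]⟩
step 4: ⟨C=(λz. ((λu. 7) 3)); E=∅; S=∅; K=[arg :: let q :: addL(-2)]⟩
step 5: ⟨C=-3; E=∅; S=∅; K=[fun :: let q :: addL(-2)]⟩
step 6: ⟨C=((λu. 7) 3); E={z↦0}; S={0↦-3}; K=[let q :: addL(-2)]⟩
step 7: ⟨C=(λu. 7); E={z↦0}; S={0↦-3}; K=[arg :: let q :: addL(-2)]⟩
step 8: ⟨C=3; E={z↦0}; S={0↦-3}; K=[fun :: let q :: addL(-2)]⟩
step 9: ⟨C=7; E={u↦1, z↦0}; S={0↦-3, 1↦3}; K=[let q :: addL(-2)]⟩
step 10: ⟨C=((λp. -4) -3); E={q↦2}; S={0↦-3, 1↦3, 2↦7}; K=[addL(-2)]⟩
step 11: ⟨C=(λp. -4); E={q↦2}; S={0↦-3, 1↦3, 2↦7}; K=[arg :: addL(-2)]⟩
step 12: ⟨C=-3; E={q↦2}; S={0↦-3, 1↦3, 2↦7}; K=[fun :: addL(-2)]⟩
step 13: ⟨C=-4; E={p↦3, q↦2}; S={0↦-3, 1↦3, 2↦7, 3↦-3}; K=[addL(-2)]⟩
→ final value -6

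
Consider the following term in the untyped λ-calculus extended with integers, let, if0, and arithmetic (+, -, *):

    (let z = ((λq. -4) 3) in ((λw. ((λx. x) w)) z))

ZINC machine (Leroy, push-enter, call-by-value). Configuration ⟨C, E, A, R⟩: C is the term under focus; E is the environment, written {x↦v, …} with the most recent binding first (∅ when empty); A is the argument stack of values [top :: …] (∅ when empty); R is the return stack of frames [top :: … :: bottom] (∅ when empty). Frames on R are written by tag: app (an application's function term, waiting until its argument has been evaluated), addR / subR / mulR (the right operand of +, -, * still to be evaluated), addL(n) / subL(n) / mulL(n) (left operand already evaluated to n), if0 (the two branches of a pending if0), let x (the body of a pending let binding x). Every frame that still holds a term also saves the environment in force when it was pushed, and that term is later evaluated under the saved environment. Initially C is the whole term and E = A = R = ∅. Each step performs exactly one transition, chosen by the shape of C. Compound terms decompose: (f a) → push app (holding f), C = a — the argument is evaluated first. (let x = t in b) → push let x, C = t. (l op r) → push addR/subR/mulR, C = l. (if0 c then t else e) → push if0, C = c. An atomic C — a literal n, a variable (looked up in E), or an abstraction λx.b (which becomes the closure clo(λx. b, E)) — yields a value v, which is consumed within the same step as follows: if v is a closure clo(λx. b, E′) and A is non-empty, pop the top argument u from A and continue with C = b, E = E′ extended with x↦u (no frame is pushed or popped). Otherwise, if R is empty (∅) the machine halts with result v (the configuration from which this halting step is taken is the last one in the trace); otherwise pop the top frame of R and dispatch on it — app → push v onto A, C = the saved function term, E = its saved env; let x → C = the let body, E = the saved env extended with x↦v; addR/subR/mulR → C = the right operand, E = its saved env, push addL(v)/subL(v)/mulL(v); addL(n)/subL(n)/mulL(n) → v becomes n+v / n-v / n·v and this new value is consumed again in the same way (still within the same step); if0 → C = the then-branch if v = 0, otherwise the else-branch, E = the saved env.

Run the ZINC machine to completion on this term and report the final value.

Answer: -4

Machine steps:
t=0: [C=(let z = ((λq. -4) 3) in ((λw. ((λx. x) w)) z)) | E=∅ | A=∅ | R=∅]
t=1: [C=((λq. -4) 3) | E=∅ | A=∅ | R=[let z]]
t=2: [C=3 | E=∅ | A=∅ | R=[app :: let z]]
t=3: [C=(λq. -4) | E=∅ | A=[3] | R=[let z]]
t=4: [C=-4 | E={q↦3} | A=∅ | R=[let z]]
t=5: [C=((λw. ((λx. x) w)) z) | E={z↦-4} | A=∅ | R=∅]
t=6: [C=z | E={z↦-4} | A=∅ | R=[app]]
t=7: [C=(λw. ((λx. x) w)) | E={z↦-4} | A=[-4] | R=∅]
t=8: [C=((λx. x) w) | E={w↦-4, z↦-4} | A=∅ | R=∅]
t=9: [C=w | E={w↦-4, z↦-4} | A=∅ | R=[app]]
t=10: [C=(λx. x) | E={w↦-4, z↦-4} | A=[-4] | R=∅]
t=11: [C=x | E={x↦-4, w↦-4, z↦-4} | A=∅ | R=∅]
→ final value -4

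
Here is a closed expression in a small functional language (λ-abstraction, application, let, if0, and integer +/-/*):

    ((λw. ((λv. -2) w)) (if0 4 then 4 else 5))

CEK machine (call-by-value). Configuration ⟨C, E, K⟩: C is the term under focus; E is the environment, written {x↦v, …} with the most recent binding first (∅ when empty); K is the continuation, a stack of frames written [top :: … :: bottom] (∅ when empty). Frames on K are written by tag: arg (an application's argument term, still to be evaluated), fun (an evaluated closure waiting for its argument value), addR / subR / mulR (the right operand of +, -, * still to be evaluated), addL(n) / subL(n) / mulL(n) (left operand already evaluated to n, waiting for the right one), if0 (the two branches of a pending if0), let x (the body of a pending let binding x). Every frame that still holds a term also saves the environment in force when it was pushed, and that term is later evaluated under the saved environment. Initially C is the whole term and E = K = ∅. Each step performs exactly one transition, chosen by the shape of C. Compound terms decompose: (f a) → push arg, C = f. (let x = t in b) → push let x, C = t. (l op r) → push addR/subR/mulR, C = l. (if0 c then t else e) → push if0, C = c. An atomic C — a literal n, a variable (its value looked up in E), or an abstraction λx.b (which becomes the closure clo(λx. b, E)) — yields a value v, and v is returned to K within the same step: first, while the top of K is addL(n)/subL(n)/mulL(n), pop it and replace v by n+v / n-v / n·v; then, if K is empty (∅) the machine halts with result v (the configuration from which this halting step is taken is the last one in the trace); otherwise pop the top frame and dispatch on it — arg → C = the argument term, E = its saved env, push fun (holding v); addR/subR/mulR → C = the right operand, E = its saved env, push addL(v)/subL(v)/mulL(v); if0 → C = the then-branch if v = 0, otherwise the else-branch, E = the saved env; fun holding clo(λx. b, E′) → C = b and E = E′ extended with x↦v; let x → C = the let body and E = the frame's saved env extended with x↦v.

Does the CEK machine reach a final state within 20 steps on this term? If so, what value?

Answer: -2

Execution trace:
0. ⟨C=((λw. ((λv. -2) w)) (if0 4 then 4 else 5)); E=∅; K=∅⟩
1. ⟨C=(λw. ((λv. -2) w)); E=∅; K=[arg]⟩
2. ⟨C=(if0 4 then 4 else 5); E=∅; K=[fun]⟩
3. ⟨C=4; E=∅; K=[if0 :: fun]⟩
4. ⟨C=5; E=∅; K=[fun]⟩
5. ⟨C=((λv. -2) w); E={w↦5}; K=∅⟩
6. ⟨C=(λv. -2); E={w↦5}; K=[arg]⟩
7. ⟨C=w; E={w↦5}; K=[fun]⟩
8. ⟨C=-2; E={v↦5, w↦5}; K=∅⟩
→ final value -2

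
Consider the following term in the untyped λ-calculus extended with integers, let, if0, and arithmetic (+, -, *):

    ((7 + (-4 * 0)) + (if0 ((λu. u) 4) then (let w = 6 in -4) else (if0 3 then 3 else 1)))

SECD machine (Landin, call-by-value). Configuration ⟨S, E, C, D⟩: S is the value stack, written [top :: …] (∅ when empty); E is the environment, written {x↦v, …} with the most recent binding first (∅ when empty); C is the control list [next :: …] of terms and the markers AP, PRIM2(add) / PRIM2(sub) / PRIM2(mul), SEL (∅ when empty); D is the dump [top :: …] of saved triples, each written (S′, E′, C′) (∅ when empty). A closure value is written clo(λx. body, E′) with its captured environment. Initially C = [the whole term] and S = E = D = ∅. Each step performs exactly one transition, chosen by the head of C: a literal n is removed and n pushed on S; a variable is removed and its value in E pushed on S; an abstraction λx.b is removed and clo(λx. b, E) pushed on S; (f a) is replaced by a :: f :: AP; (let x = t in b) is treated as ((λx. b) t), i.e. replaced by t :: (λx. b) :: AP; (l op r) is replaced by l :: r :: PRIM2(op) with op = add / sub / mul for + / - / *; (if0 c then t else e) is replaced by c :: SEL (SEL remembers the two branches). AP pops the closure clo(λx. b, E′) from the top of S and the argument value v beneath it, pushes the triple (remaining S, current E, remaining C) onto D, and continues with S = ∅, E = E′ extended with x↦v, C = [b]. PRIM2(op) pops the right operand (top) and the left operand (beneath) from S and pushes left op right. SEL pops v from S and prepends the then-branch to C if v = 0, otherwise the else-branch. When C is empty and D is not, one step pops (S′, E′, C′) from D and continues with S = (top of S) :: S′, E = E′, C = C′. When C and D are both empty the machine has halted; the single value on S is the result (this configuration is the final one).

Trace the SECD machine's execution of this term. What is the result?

Answer: 8

Execution trace:
t=0: <S=∅, E=∅, C=[((7 + (-4 * 0)) + (if0 ((λu. u) 4) then (let w = 6 in -4) else (if0 3 then 3 else 1)))], D=∅>
t=1: <S=∅, E=∅, C=[(7 + (-4 * 0)) :: (if0 ((λu. u) 4) then (let w = 6 in -4) else (if0 3 then 3 else 1)) :: PRIM2(add)], D=∅>
t=2: <S=∅, E=∅, C=[7 :: (-4 * 0) :: PRIM2(add) :: (if0 ((λu. u) 4) then (let w = 6 in -4) else (if0 3 then 3 else 1)) :: PRIM2(add)], D=∅>
t=3: <S=[7], E=∅, C=[(-4 * 0) :: PRIM2(add) :: (if0 ((λu. u) 4) then (let w = 6 in -4) else (if0 3 then 3 else 1)) :: PRIM2(add)], D=∅>
t=4: <S=[7], E=∅, C=[-4 :: 0 :: PRIM2(mul) :: PRIM2(add) :: (if0 ((λu. u) 4) then (let w = 6 in -4) else (if0 3 then 3 else 1)) :: PRIM2(add)], D=∅>
t=5: <S=[-4 :: 7], E=∅, C=[0 :: PRIM2(mul) :: PRIM2(add) :: (if0 ((λu. u) 4) then (let w = 6 in -4) else (if0 3 then 3 else 1)) :: PRIM2(add)], D=∅>
t=6: <S=[0 :: -4 :: 7], E=∅, C=[PRIM2(mul) :: PRIM2(add) :: (if0 ((λu. u) 4) then (let w = 6 in -4) else (if0 3 then 3 else 1)) :: PRIM2(add)], D=∅>
t=7: <S=[0 :: 7], E=∅, C=[PRIM2(add) :: (if0 ((λu. u) 4) then (let w = 6 in -4) else (if0 3 then 3 else 1)) :: PRIM2(add)], D=∅>
t=8: <S=[7], E=∅, C=[(if0 ((λu. u) 4) then (let w = 6 in -4) else (if0 3 then 3 else 1)) :: PRIM2(add)], D=∅>
t=9: <S=[7], E=∅, C=[((λu. u) 4) :: SEL :: PRIM2(add)], D=∅>
t=10: <S=[7], E=∅, C=[4 :: (λu. u) :: AP :: SEL :: PRIM2(add)], D=∅>
t=11: <S=[4 :: 7], E=∅, C=[(λu. u) :: AP :: SEL :: PRIM2(add)], D=∅>
t=12: <S=[clo(λu. u, ∅) :: 4 :: 7], E=∅, C=[AP :: SEL :: PRIM2(add)], D=∅>
t=13: <S=∅, E={u↦4}, C=[u], D=[([7], ∅, [SEL :: PRIM2(add)])]>
t=14: <S=[4], E={u↦4}, C=∅, D=[([7], ∅, [SEL :: PRIM2(add)])]>
t=15: <S=[4 :: 7], E=∅, C=[SEL :: PRIM2(add)], D=∅>
t=16: <S=[7], E=∅, C=[(if0 3 then 3 else 1) :: PRIM2(add)], D=∅>
t=17: <S=[7], E=∅, C=[3 :: SEL :: PRIM2(add)], D=∅>
t=18: <S=[3 :: 7], E=∅, C=[SEL :: PRIM2(add)], D=∅>
t=19: <S=[7], E=∅, C=[1 :: PRIM2(add)], D=∅>
t=20: <S=[1 :: 7], E=∅, C=[PRIM2(add)], D=∅>
t=21: <S=[8], E=∅, C=∅, D=∅>
→ final value 8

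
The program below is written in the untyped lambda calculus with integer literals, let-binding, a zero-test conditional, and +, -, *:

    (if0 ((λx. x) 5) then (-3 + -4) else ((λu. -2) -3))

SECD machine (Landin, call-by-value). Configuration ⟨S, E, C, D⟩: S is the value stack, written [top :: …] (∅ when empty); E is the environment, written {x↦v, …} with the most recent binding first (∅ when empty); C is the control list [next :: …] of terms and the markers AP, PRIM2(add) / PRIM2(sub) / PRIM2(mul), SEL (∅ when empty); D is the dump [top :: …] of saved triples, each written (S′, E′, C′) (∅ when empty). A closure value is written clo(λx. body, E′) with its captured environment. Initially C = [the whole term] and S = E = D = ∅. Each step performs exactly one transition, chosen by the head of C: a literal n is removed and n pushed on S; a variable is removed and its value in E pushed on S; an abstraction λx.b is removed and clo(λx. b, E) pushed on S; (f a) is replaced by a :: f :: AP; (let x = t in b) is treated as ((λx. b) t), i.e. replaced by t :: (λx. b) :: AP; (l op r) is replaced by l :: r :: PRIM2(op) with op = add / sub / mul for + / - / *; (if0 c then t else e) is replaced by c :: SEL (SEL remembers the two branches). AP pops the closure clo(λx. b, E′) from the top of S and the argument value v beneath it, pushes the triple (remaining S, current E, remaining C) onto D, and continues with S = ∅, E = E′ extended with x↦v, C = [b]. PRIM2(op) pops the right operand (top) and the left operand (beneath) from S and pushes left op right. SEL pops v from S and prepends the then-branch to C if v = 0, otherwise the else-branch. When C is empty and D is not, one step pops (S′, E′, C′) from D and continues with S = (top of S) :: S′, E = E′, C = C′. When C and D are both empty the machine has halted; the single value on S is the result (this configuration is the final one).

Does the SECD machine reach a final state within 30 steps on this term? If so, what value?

step 0: ⟨S=∅; E=∅; C=[(if0 ((λx. x) 5) then (-3 + -4) else ((λu. -2) -3))]; D=∅⟩
step 1: ⟨S=∅; E=∅; C=[((λx. x) 5) :: SEL]; D=∅⟩
step 2: ⟨S=∅; E=∅; C=[5 :: (λx. x) :: AP :: SEL]; D=∅⟩
step 3: ⟨S=[5]; E=∅; C=[(λx. x) :: AP :: SEL]; D=∅⟩
step 4: ⟨S=[clo(λx. x, ∅) :: 5]; E=∅; C=[AP :: SEL]; D=∅⟩
step 5: ⟨S=∅; E={x↦5}; C=[x]; D=[(∅, ∅, [SEL])]⟩
step 6: ⟨S=[5]; E={x↦5}; C=∅; D=[(∅, ∅, [SEL])]⟩
step 7: ⟨S=[5]; E=∅; C=[SEL]; D=∅⟩
step 8: ⟨S=∅; E=∅; C=[((λu. -2) -3)]; D=∅⟩
step 9: ⟨S=∅; E=∅; C=[-3 :: (λu. -2) :: AP]; D=∅⟩
step 10: ⟨S=[-3]; E=∅; C=[(λu. -2) :: AP]; D=∅⟩
step 11: ⟨S=[clo(λu. -2, ∅) :: -3]; E=∅; C=[AP]; D=∅⟩
step 12: ⟨S=∅; E={u↦-3}; C=[-2]; D=[(∅, ∅, ∅)]⟩
step 13: ⟨S=[-2]; E={u↦-3}; C=∅; D=[(∅, ∅, ∅)]⟩
step 14: ⟨S=[-2]; E=∅; C=∅; D=∅⟩
→ final value -2

Answer: -2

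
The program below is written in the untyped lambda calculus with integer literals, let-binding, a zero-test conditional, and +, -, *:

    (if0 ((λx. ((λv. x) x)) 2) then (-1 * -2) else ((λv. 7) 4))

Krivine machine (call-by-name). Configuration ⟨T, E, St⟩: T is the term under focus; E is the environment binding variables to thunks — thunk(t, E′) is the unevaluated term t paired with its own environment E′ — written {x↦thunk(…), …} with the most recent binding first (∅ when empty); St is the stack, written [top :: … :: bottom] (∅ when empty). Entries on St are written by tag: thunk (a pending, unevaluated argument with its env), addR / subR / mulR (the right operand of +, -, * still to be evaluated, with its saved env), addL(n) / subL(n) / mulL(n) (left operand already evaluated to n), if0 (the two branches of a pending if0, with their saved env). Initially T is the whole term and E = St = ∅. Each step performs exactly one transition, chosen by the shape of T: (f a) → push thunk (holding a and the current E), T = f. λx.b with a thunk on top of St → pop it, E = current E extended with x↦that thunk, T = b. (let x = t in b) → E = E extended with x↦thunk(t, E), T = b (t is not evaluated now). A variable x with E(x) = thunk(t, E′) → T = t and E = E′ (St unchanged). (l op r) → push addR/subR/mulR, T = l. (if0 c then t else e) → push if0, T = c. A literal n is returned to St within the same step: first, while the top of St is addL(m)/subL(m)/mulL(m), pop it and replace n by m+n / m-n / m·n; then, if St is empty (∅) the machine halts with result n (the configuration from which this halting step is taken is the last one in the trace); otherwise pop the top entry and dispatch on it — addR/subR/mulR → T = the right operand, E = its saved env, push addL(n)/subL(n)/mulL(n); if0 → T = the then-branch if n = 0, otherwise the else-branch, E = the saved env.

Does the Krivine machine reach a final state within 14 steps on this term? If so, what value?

[0] <T=(if0 ((λx. ((λv. x) x)) 2) then (-1 * -2) else ((λv. 7) 4)), E=∅, St=∅>
[1] <T=((λx. ((λv. x) x)) 2), E=∅, St=[if0]>
[2] <T=(λx. ((λv. x) x)), E=∅, St=[thunk :: if0]>
[3] <T=((λv. x) x), E={x↦thunk(2, ∅)}, St=[if0]>
[4] <T=(λv. x), E={x↦thunk(2, ∅)}, St=[thunk :: if0]>
[5] <T=x, E={v↦thunk(x, {x↦thunk(2, ∅)}), x↦thunk(2, ∅)}, St=[if0]>
[6] <T=2, E=∅, St=[if0]>
[7] <T=((λv. 7) 4), E=∅, St=∅>
[8] <T=(λv. 7), E=∅, St=[thunk]>
[9] <T=7, E={v↦thunk(4, ∅)}, St=∅>
→ final value 7

Answer: 7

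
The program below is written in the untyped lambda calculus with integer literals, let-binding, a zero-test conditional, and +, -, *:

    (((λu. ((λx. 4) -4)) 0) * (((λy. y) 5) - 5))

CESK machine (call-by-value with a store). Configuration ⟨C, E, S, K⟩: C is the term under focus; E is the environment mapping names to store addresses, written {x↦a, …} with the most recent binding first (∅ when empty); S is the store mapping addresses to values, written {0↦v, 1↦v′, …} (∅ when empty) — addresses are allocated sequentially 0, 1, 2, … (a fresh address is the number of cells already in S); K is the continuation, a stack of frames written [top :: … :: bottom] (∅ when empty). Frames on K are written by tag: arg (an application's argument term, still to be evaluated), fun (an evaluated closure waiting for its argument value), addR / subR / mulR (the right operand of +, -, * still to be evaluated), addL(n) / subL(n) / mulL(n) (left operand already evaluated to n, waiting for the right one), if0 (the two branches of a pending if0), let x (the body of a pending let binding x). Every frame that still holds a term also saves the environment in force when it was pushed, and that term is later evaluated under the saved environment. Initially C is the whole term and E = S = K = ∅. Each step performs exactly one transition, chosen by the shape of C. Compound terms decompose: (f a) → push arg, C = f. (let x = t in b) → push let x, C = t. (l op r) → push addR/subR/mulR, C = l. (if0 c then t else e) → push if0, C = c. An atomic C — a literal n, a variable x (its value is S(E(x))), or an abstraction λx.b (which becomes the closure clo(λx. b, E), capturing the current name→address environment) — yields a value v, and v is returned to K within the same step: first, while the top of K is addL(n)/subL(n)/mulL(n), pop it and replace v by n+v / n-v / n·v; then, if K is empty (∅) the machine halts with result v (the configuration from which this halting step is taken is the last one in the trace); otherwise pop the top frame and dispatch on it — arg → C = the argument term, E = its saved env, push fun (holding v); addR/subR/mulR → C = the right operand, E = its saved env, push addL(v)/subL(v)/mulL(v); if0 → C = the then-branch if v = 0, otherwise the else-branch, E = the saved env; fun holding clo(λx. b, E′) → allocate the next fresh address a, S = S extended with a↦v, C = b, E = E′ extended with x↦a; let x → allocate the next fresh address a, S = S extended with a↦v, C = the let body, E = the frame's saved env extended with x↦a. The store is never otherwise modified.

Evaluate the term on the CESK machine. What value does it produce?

[0] ⟨C=(((λu. ((λx. 4) -4)) 0) * (((λy. y) 5) - 5)); E=∅; S=∅; K=∅⟩
[1] ⟨C=((λu. ((λx. 4) -4)) 0); E=∅; S=∅; K=[mulR]⟩
[2] ⟨C=(λu. ((λx. 4) -4)); E=∅; S=∅; K=[arg :: mulR]⟩
[3] ⟨C=0; E=∅; S=∅; K=[fun :: mulR]⟩
[4] ⟨C=((λx. 4) -4); E={u↦0}; S={0↦0}; K=[mulR]⟩
[5] ⟨C=(λx. 4); E={u↦0}; S={0↦0}; K=[arg :: mulR]⟩
[6] ⟨C=-4; E={u↦0}; S={0↦0}; K=[fun :: mulR]⟩
[7] ⟨C=4; E={x↦1, u↦0}; S={0↦0, 1↦-4}; K=[mulR]⟩
[8] ⟨C=(((λy. y) 5) - 5); E=∅; S={0↦0, 1↦-4}; K=[mulL(4)]⟩
[9] ⟨C=((λy. y) 5); E=∅; S={0↦0, 1↦-4}; K=[subR :: mulL(4)]⟩
[10] ⟨C=(λy. y); E=∅; S={0↦0, 1↦-4}; K=[arg :: subR :: mulL(4)]⟩
[11] ⟨C=5; E=∅; S={0↦0, 1↦-4}; K=[fun :: subR :: mulL(4)]⟩
[12] ⟨C=y; E={y↦2}; S={0↦0, 1↦-4, 2↦5}; K=[subR :: mulL(4)]⟩
[13] ⟨C=5; E=∅; S={0↦0, 1↦-4, 2↦5}; K=[subL(5) :: mulL(4)]⟩
→ final value 0

Answer: 0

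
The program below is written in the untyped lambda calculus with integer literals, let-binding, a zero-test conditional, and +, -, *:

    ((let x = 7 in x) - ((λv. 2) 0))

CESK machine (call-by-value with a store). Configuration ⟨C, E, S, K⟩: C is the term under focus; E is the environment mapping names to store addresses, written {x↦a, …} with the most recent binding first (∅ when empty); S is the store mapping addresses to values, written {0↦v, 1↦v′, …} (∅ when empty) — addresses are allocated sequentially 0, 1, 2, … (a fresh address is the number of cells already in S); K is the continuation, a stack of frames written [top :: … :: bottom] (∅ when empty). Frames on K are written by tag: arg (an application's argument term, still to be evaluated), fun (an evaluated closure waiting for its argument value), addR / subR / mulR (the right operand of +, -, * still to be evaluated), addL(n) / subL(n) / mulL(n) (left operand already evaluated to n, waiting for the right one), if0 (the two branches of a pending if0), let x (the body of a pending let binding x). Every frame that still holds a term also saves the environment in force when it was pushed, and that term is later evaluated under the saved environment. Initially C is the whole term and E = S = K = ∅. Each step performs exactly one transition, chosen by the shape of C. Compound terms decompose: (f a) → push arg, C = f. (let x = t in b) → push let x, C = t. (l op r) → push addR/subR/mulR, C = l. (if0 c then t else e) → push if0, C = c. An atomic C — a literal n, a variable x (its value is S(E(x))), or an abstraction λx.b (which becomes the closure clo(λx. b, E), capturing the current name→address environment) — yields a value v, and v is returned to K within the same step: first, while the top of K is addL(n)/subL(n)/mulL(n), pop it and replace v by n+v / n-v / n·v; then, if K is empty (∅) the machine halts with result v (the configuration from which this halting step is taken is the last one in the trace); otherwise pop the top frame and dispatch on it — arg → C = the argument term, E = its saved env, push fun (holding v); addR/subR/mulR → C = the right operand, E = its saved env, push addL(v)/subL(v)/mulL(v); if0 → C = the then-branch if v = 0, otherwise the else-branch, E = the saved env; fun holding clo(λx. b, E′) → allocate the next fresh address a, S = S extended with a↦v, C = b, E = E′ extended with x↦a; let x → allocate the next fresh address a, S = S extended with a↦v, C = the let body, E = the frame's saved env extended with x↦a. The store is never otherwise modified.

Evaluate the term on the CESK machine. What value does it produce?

[0] ⟨C=((let x = 7 in x) - ((λv. 2) 0)); E=∅; S=∅; K=∅⟩
[1] ⟨C=(let x = 7 in x); E=∅; S=∅; K=[subR]⟩
[2] ⟨C=7; E=∅; S=∅; K=[let x :: subR]⟩
[3] ⟨C=x; E={x↦0}; S={0↦7}; K=[subR]⟩
[4] ⟨C=((λv. 2) 0); E=∅; S={0↦7}; K=[subL(7)]⟩
[5] ⟨C=(λv. 2); E=∅; S={0↦7}; K=[arg :: subL(7)]⟩
[6] ⟨C=0; E=∅; S={0↦7}; K=[fun :: subL(7)]⟩
[7] ⟨C=2; E={v↦1}; S={0↦7, 1↦0}; K=[subL(7)]⟩
→ final value 5

Answer: 5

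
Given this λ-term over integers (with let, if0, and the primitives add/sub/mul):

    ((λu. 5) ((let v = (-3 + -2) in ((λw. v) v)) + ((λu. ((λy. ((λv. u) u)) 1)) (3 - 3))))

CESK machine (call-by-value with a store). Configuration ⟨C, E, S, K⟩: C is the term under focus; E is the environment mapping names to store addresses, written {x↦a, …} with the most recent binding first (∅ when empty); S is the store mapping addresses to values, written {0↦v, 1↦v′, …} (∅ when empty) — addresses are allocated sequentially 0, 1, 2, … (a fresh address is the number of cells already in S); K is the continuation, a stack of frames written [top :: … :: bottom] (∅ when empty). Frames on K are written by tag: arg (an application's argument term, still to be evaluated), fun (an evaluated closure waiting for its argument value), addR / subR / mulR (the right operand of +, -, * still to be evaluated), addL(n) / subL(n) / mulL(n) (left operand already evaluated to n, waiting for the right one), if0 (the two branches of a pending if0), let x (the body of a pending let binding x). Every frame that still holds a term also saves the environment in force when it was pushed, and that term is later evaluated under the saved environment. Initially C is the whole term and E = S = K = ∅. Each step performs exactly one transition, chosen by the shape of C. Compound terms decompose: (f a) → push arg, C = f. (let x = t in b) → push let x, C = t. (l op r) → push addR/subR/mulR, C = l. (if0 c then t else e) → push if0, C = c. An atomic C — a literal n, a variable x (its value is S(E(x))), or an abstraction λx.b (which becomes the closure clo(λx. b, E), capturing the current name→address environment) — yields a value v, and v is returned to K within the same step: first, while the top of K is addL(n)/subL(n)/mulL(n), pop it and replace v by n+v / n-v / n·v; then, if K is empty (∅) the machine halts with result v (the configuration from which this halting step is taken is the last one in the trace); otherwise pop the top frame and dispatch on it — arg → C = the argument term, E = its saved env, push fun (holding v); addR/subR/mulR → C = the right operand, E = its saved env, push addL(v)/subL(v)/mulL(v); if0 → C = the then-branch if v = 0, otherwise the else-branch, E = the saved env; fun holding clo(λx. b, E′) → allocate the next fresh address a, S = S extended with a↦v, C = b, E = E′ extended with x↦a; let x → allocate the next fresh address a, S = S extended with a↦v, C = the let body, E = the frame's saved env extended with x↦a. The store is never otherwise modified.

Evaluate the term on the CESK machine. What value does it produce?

[0] <C=((λu. 5) ((let v = (-3 + -2) in ((λw. v) v)) + ((λu. ((λy. ((λv. u) u)) 1)) (3 - 3)))), E=∅, S=∅, K=∅>
[1] <C=(λu. 5), E=∅, S=∅, K=[arg]>
[2] <C=((let v = (-3 + -2) in ((λw. v) v)) + ((λu. ((λy. ((λv. u) u)) 1)) (3 - 3))), E=∅, S=∅, K=[fun]>
[3] <C=(let v = (-3 + -2) in ((λw. v) v)), E=∅, S=∅, K=[addR :: fun]>
[4] <C=(-3 + -2), E=∅, S=∅, K=[let v :: addR :: fun]>
[5] <C=-3, E=∅, S=∅, K=[addR :: let v :: addR :: fun]>
[6] <C=-2, E=∅, S=∅, K=[addL(-3) :: let v :: addR :: fun]>
[7] <C=((λw. v) v), E={v↦0}, S={0↦-5}, K=[addR :: fun]>
[8] <C=(λw. v), E={v↦0}, S={0↦-5}, K=[arg :: addR :: fun]>
[9] <C=v, E={v↦0}, S={0↦-5}, K=[fun :: addR :: fun]>
[10] <C=v, E={w↦1, v↦0}, S={0↦-5, 1↦-5}, K=[addR :: fun]>
[11] <C=((λu. ((λy. ((λv. u) u)) 1)) (3 - 3)), E=∅, S={0↦-5, 1↦-5}, K=[addL(-5) :: fun]>
[12] <C=(λu. ((λy. ((λv. u) u)) 1)), E=∅, S={0↦-5, 1↦-5}, K=[arg :: addL(-5) :: fun]>
[13] <C=(3 - 3), E=∅, S={0↦-5, 1↦-5}, K=[fun :: addL(-5) :: fun]>
[14] <C=3, E=∅, S={0↦-5, 1↦-5}, K=[subR :: fun :: addL(-5) :: fun]>
[15] <C=3, E=∅, S={0↦-5, 1↦-5}, K=[subL(3) :: fun :: addL(-5) :: fun]>
[16] <C=((λy. ((λv. u) u)) 1), E={u↦2}, S={0↦-5, 1↦-5, 2↦0}, K=[addL(-5) :: fun]>
[17] <C=(λy. ((λv. u) u)), E={u↦2}, S={0↦-5, 1↦-5, 2↦0}, K=[arg :: addL(-5) :: fun]>
[18] <C=1, E={u↦2}, S={0↦-5, 1↦-5, 2↦0}, K=[fun :: addL(-5) :: fun]>
[19] <C=((λv. u) u), E={y↦3, u↦2}, S={0↦-5, 1↦-5, 2↦0, 3↦1}, K=[addL(-5) :: fun]>
[20] <C=(λv. u), E={y↦3, u↦2}, S={0↦-5, 1↦-5, 2↦0, 3↦1}, K=[arg :: addL(-5) :: fun]>
[21] <C=u, E={y↦3, u↦2}, S={0↦-5, 1↦-5, 2↦0, 3↦1}, K=[fun :: addL(-5) :: fun]>
[22] <C=u, E={v↦4, y↦3, u↦2}, S={0↦-5, 1↦-5, 2↦0, 3↦1, 4↦0}, K=[addL(-5) :: fun]>
[23] <C=5, E={u↦5}, S={0↦-5, 1↦-5, 2↦0, 3↦1, 4↦0, 5↦-5}, K=∅>
→ final value 5

Answer: 5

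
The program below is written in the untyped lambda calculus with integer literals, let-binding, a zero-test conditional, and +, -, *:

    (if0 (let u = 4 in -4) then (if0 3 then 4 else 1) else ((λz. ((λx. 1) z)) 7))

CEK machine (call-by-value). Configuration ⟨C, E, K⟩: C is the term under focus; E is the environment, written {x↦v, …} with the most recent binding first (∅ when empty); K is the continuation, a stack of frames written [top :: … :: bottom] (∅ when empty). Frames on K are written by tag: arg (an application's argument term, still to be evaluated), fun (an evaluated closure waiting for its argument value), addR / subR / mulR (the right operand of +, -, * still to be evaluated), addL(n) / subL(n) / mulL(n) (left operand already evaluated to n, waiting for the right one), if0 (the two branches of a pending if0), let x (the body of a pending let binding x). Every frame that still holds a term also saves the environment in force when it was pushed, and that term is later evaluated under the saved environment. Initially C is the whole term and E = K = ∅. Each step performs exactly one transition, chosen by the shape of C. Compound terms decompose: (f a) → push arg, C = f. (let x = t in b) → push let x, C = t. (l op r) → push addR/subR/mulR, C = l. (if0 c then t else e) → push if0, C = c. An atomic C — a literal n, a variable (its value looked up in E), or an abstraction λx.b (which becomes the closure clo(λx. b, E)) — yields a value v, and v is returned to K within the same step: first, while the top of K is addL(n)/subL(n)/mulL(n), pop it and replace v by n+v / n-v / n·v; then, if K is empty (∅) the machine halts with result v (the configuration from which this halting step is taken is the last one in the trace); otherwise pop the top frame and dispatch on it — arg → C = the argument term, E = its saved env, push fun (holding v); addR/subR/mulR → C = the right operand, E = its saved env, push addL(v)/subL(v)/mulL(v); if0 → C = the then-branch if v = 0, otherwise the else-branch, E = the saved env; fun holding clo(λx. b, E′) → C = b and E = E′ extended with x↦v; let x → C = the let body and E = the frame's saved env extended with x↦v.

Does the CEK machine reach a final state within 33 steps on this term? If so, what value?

Answer: 1

Derivation:
t=0: <C=(if0 (let u = 4 in -4) then (if0 3 then 4 else 1) else ((λz. ((λx. 1) z)) 7)), E=∅, K=∅>
t=1: <C=(let u = 4 in -4), E=∅, K=[if0]>
t=2: <C=4, E=∅, K=[let u :: if0]>
t=3: <C=-4, E={u↦4}, K=[if0]>
t=4: <C=((λz. ((λx. 1) z)) 7), E=∅, K=∅>
t=5: <C=(λz. ((λx. 1) z)), E=∅, K=[arg]>
t=6: <C=7, E=∅, K=[fun]>
t=7: <C=((λx. 1) z), E={z↦7}, K=∅>
t=8: <C=(λx. 1), E={z↦7}, K=[arg]>
t=9: <C=z, E={z↦7}, K=[fun]>
t=10: <C=1, E={x↦7, z↦7}, K=∅>
→ final value 1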